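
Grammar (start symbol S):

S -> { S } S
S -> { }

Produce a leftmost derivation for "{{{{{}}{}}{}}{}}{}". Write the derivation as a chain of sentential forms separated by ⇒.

S ⇒ {S}S ⇒ {{S}S}S ⇒ {{{S}S}S}S ⇒ {{{{S}S}S}S}S ⇒ {{{{{}}S}S}S}S ⇒ {{{{{}}{}}S}S}S ⇒ {{{{{}}{}}{}}S}S ⇒ {{{{{}}{}}{}}{}}S ⇒ {{{{{}}{}}{}}{}}{}

S ⇒ {S}S   [S -> { S } S]
{S}S ⇒ {{S}S}S   [S -> { S } S]
{{S}S}S ⇒ {{{S}S}S}S   [S -> { S } S]
{{{S}S}S}S ⇒ {{{{S}S}S}S}S   [S -> { S } S]
{{{{S}S}S}S}S ⇒ {{{{{}}S}S}S}S   [S -> { }]
{{{{{}}S}S}S}S ⇒ {{{{{}}{}}S}S}S   [S -> { }]
{{{{{}}{}}S}S}S ⇒ {{{{{}}{}}{}}S}S   [S -> { }]
{{{{{}}{}}{}}S}S ⇒ {{{{{}}{}}{}}{}}S   [S -> { }]
{{{{{}}{}}{}}{}}S ⇒ {{{{{}}{}}{}}{}}{}   [S -> { }]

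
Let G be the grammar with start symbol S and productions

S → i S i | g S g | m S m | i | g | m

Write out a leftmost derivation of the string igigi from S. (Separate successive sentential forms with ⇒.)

S ⇒ iSi ⇒ igSgi ⇒ igigi

S ⇒ iSi   [S → i S i]
iSi ⇒ igSgi   [S → g S g]
igSgi ⇒ igigi   [S → i]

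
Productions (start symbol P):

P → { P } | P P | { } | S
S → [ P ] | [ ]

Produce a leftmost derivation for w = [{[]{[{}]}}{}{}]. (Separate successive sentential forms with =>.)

P=>S=>[P]=>[PP]=>[PPP]=>[{P}PP]=>[{PP}PP]=>[{SP}PP]=>[{[]P}PP]=>[{[]{P}}PP]=>[{[]{S}}PP]=>[{[]{[P]}}PP]=>[{[]{[{}]}}PP]=>[{[]{[{}]}}{}P]=>[{[]{[{}]}}{}{}]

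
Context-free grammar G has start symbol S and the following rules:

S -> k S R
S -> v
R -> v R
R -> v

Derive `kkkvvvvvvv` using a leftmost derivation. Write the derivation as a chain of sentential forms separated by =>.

S => kSR   [S -> k S R]
kSR => kkSRR   [S -> k S R]
kkSRR => kkkSRRR   [S -> k S R]
kkkSRRR => kkkvRRR   [S -> v]
kkkvRRR => kkkvvRR   [R -> v]
kkkvvRR => kkkvvvRR   [R -> v R]
kkkvvvRR => kkkvvvvRR   [R -> v R]
kkkvvvvRR => kkkvvvvvR   [R -> v]
kkkvvvvvR => kkkvvvvvvR   [R -> v R]
kkkvvvvvvR => kkkvvvvvvv   [R -> v]

S => kSR => kkSRR => kkkSRRR => kkkvRRR => kkkvvRR => kkkvvvRR => kkkvvvvRR => kkkvvvvvR => kkkvvvvvvR => kkkvvvvvvv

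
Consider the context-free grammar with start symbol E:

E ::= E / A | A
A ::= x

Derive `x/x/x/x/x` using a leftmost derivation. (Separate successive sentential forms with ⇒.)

E⇒E/A⇒E/A/A⇒E/A/A/A⇒E/A/A/A/A⇒A/A/A/A/A⇒x/A/A/A/A⇒x/x/A/A/A⇒x/x/x/A/A⇒x/x/x/x/A⇒x/x/x/x/x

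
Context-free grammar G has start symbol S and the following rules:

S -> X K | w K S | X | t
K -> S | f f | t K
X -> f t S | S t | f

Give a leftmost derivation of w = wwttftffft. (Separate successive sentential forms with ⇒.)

S ⇒ wKS ⇒ wSS ⇒ wwKSS ⇒ wwtKSS ⇒ wwtSSS ⇒ wwttSS ⇒ wwttXS ⇒ wwttftSS ⇒ wwttftXKS ⇒ wwttftfKS ⇒ wwttftfffS ⇒ wwttftffft

S ⇒ wKS   [S -> w K S]
wKS ⇒ wSS   [K -> S]
wSS ⇒ wwKSS   [S -> w K S]
wwKSS ⇒ wwtKSS   [K -> t K]
wwtKSS ⇒ wwtSSS   [K -> S]
wwtSSS ⇒ wwttSS   [S -> t]
wwttSS ⇒ wwttXS   [S -> X]
wwttXS ⇒ wwttftSS   [X -> f t S]
wwttftSS ⇒ wwttftXKS   [S -> X K]
wwttftXKS ⇒ wwttftfKS   [X -> f]
wwttftfKS ⇒ wwttftfffS   [K -> f f]
wwttftfffS ⇒ wwttftffft   [S -> t]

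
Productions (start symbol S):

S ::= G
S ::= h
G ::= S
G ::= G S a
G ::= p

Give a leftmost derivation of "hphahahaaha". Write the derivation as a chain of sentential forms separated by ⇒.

S ⇒ G ⇒ GSa ⇒ GSaSa ⇒ SSaSa ⇒ hSaSa ⇒ hGaSa ⇒ hGSaaSa ⇒ hGSaSaaSa ⇒ hGSaSaSaaSa ⇒ hpSaSaSaaSa ⇒ hphaSaSaaSa ⇒ hphahaSaaSa ⇒ hphahahaaSa ⇒ hphahahaaha

S ⇒ G   [S ::= G]
G ⇒ GSa   [G ::= G S a]
GSa ⇒ GSaSa   [G ::= G S a]
GSaSa ⇒ SSaSa   [G ::= S]
SSaSa ⇒ hSaSa   [S ::= h]
hSaSa ⇒ hGaSa   [S ::= G]
hGaSa ⇒ hGSaaSa   [G ::= G S a]
hGSaaSa ⇒ hGSaSaaSa   [G ::= G S a]
hGSaSaaSa ⇒ hGSaSaSaaSa   [G ::= G S a]
hGSaSaSaaSa ⇒ hpSaSaSaaSa   [G ::= p]
hpSaSaSaaSa ⇒ hphaSaSaaSa   [S ::= h]
hphaSaSaaSa ⇒ hphahaSaaSa   [S ::= h]
hphahaSaaSa ⇒ hphahahaaSa   [S ::= h]
hphahahaaSa ⇒ hphahahaaha   [S ::= h]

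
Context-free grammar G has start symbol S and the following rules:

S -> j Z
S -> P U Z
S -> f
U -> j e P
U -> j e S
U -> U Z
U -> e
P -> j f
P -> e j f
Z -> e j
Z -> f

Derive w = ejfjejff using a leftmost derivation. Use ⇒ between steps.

S ⇒ PUZ ⇒ ejfUZ ⇒ ejfjeSZ ⇒ ejfjejZZ ⇒ ejfjejfZ ⇒ ejfjejff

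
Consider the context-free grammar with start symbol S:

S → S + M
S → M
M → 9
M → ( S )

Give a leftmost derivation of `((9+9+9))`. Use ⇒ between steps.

S⇒M⇒(S)⇒(M)⇒((S))⇒((S+M))⇒((S+M+M))⇒((M+M+M))⇒((9+M+M))⇒((9+9+M))⇒((9+9+9))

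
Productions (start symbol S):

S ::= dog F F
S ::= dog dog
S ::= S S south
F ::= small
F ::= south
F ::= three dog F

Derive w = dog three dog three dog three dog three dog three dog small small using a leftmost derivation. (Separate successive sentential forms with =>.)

S => dog F F   [S ::= dog F F]
dog F F => dog three dog F F   [F ::= three dog F]
dog three dog F F => dog three dog three dog F F   [F ::= three dog F]
dog three dog three dog F F => dog three dog three dog three dog F F   [F ::= three dog F]
dog three dog three dog three dog F F => dog three dog three dog three dog three dog F F   [F ::= three dog F]
dog three dog three dog three dog three dog F F => dog three dog three dog three dog three dog three dog F F   [F ::= three dog F]
dog three dog three dog three dog three dog three dog F F => dog three dog three dog three dog three dog three dog small F   [F ::= small]
dog three dog three dog three dog three dog three dog small F => dog three dog three dog three dog three dog three dog small small   [F ::= small]

S => dog F F => dog three dog F F => dog three dog three dog F F => dog three dog three dog three dog F F => dog three dog three dog three dog three dog F F => dog three dog three dog three dog three dog three dog F F => dog three dog three dog three dog three dog three dog small F => dog three dog three dog three dog three dog three dog small small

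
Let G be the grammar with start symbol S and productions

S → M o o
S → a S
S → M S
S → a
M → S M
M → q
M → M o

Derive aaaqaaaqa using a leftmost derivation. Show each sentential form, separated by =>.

S => MS => SMS => aSMS => aaMS => aaSMS => aaaMS => aaaqS => aaaqaS => aaaqaMS => aaaqaSMS => aaaqaaSMS => aaaqaaaMS => aaaqaaaqS => aaaqaaaqa

S => MS   [S → M S]
MS => SMS   [M → S M]
SMS => aSMS   [S → a S]
aSMS => aaMS   [S → a]
aaMS => aaSMS   [M → S M]
aaSMS => aaaMS   [S → a]
aaaMS => aaaqS   [M → q]
aaaqS => aaaqaS   [S → a S]
aaaqaS => aaaqaMS   [S → M S]
aaaqaMS => aaaqaSMS   [M → S M]
aaaqaSMS => aaaqaaSMS   [S → a S]
aaaqaaSMS => aaaqaaaMS   [S → a]
aaaqaaaMS => aaaqaaaqS   [M → q]
aaaqaaaqS => aaaqaaaqa   [S → a]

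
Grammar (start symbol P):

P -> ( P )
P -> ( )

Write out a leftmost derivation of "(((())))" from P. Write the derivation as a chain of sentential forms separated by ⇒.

P⇒(P)⇒((P))⇒(((P)))⇒(((())))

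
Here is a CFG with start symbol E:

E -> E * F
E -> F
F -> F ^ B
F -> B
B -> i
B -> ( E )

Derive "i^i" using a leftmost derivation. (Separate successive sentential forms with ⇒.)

E ⇒ F   [E -> F]
F ⇒ F^B   [F -> F ^ B]
F^B ⇒ B^B   [F -> B]
B^B ⇒ i^B   [B -> i]
i^B ⇒ i^i   [B -> i]

E ⇒ F ⇒ F^B ⇒ B^B ⇒ i^B ⇒ i^i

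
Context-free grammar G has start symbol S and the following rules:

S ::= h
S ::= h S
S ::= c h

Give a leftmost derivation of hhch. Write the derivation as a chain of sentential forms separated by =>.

S => hS   [S ::= h S]
hS => hhS   [S ::= h S]
hhS => hhch   [S ::= c h]

S=>hS=>hhS=>hhch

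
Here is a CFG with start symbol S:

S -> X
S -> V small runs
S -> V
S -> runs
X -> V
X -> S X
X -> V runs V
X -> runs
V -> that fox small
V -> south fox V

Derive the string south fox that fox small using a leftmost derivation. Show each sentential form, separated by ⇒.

S ⇒ V ⇒ south fox V ⇒ south fox that fox small

S ⇒ V   [S -> V]
V ⇒ south fox V   [V -> south fox V]
south fox V ⇒ south fox that fox small   [V -> that fox small]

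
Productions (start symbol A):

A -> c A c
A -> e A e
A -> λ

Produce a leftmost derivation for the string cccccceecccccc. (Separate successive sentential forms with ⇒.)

A ⇒ cAc ⇒ ccAcc ⇒ cccAccc ⇒ ccccAcccc ⇒ cccccAccccc ⇒ ccccccAcccccc ⇒ cccccceAecccccc ⇒ cccccceecccccc

A ⇒ cAc   [A -> c A c]
cAc ⇒ ccAcc   [A -> c A c]
ccAcc ⇒ cccAccc   [A -> c A c]
cccAccc ⇒ ccccAcccc   [A -> c A c]
ccccAcccc ⇒ cccccAccccc   [A -> c A c]
cccccAccccc ⇒ ccccccAcccccc   [A -> c A c]
ccccccAcccccc ⇒ cccccceAecccccc   [A -> e A e]
cccccceAecccccc ⇒ cccccceecccccc   [A -> λ]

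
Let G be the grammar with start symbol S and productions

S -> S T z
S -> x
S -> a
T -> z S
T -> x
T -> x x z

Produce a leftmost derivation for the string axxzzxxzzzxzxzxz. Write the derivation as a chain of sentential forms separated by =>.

S => STz => STzTz => STzTzTz => STzTzTzTz => STzTzTzTzTz => aTzTzTzTzTz => axxzzTzTzTzTz => axxzzxxzzTzTzTz => axxzzxxzzzSzTzTz => axxzzxxzzzxzTzTz => axxzzxxzzzxzxzTz => axxzzxxzzzxzxzxz

S => STz   [S -> S T z]
STz => STzTz   [S -> S T z]
STzTz => STzTzTz   [S -> S T z]
STzTzTz => STzTzTzTz   [S -> S T z]
STzTzTzTz => STzTzTzTzTz   [S -> S T z]
STzTzTzTzTz => aTzTzTzTzTz   [S -> a]
aTzTzTzTzTz => axxzzTzTzTzTz   [T -> x x z]
axxzzTzTzTzTz => axxzzxxzzTzTzTz   [T -> x x z]
axxzzxxzzTzTzTz => axxzzxxzzzSzTzTz   [T -> z S]
axxzzxxzzzSzTzTz => axxzzxxzzzxzTzTz   [S -> x]
axxzzxxzzzxzTzTz => axxzzxxzzzxzxzTz   [T -> x]
axxzzxxzzzxzxzTz => axxzzxxzzzxzxzxz   [T -> x]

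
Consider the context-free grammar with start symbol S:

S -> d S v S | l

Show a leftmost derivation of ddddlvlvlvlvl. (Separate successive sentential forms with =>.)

S => dSvS => ddSvSvS => dddSvSvSvS => ddddSvSvSvSvS => ddddlvSvSvSvS => ddddlvlvSvSvS => ddddlvlvlvSvS => ddddlvlvlvlvS => ddddlvlvlvlvl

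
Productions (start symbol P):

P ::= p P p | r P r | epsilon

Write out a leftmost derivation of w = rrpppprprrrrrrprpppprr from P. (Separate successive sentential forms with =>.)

P => rPr => rrPrr => rrpPprr => rrppPpprr => rrpppPppprr => rrppppPpppprr => rrpppprPrpppprr => rrpppprpPprpppprr => rrpppprprPrprpppprr => rrpppprprrPrrprpppprr => rrpppprprrrPrrrprpppprr => rrpppprprrrrrrprpppprr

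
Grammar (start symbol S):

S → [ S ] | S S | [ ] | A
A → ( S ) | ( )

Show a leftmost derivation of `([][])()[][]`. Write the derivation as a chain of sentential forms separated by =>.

S=>SS=>SSS=>ASS=>(S)SS=>(SS)SS=>([]S)SS=>([][])SS=>([][])AS=>([][])()S=>([][])()SS=>([][])()[]S=>([][])()[][]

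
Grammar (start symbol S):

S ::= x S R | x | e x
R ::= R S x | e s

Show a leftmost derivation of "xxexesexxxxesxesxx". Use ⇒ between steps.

S ⇒ xSR   [S ::= x S R]
xSR ⇒ xxSRR   [S ::= x S R]
xxSRR ⇒ xxexRR   [S ::= e x]
xxexRR ⇒ xxexRSxR   [R ::= R S x]
xxexRSxR ⇒ xxexRSxSxR   [R ::= R S x]
xxexRSxSxR ⇒ xxexesSxSxR   [R ::= e s]
xxexesSxSxR ⇒ xxexesexxSxR   [S ::= e x]
xxexesexxSxR ⇒ xxexesexxxSRxR   [S ::= x S R]
xxexesexxxSRxR ⇒ xxexesexxxxRxR   [S ::= x]
xxexesexxxxRxR ⇒ xxexesexxxxesxR   [R ::= e s]
xxexesexxxxesxR ⇒ xxexesexxxxesxRSx   [R ::= R S x]
xxexesexxxxesxRSx ⇒ xxexesexxxxesxesSx   [R ::= e s]
xxexesexxxxesxesSx ⇒ xxexesexxxxesxesxx   [S ::= x]

S ⇒ xSR ⇒ xxSRR ⇒ xxexRR ⇒ xxexRSxR ⇒ xxexRSxSxR ⇒ xxexesSxSxR ⇒ xxexesexxSxR ⇒ xxexesexxxSRxR ⇒ xxexesexxxxRxR ⇒ xxexesexxxxesxR ⇒ xxexesexxxxesxRSx ⇒ xxexesexxxxesxesSx ⇒ xxexesexxxxesxesxx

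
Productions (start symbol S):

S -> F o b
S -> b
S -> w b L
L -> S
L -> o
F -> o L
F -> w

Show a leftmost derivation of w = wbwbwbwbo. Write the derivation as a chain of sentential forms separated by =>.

S => wbL   [S -> w b L]
wbL => wbS   [L -> S]
wbS => wbwbL   [S -> w b L]
wbwbL => wbwbS   [L -> S]
wbwbS => wbwbwbL   [S -> w b L]
wbwbwbL => wbwbwbS   [L -> S]
wbwbwbS => wbwbwbwbL   [S -> w b L]
wbwbwbwbL => wbwbwbwbo   [L -> o]

S => wbL => wbS => wbwbL => wbwbS => wbwbwbL => wbwbwbS => wbwbwbwbL => wbwbwbwbo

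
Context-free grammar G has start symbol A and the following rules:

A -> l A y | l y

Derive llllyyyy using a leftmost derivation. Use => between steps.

A => lAy   [A -> l A y]
lAy => llAyy   [A -> l A y]
llAyy => lllAyyy   [A -> l A y]
lllAyyy => llllyyyy   [A -> l y]

A => lAy => llAyy => lllAyyy => llllyyyy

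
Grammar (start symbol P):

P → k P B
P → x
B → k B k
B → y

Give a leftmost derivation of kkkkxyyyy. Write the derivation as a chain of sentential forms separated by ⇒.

P⇒kPB⇒kkPBB⇒kkkPBBB⇒kkkkPBBBB⇒kkkkxBBBB⇒kkkkxyBBB⇒kkkkxyyBB⇒kkkkxyyyB⇒kkkkxyyyy

P ⇒ kPB   [P → k P B]
kPB ⇒ kkPBB   [P → k P B]
kkPBB ⇒ kkkPBBB   [P → k P B]
kkkPBBB ⇒ kkkkPBBBB   [P → k P B]
kkkkPBBBB ⇒ kkkkxBBBB   [P → x]
kkkkxBBBB ⇒ kkkkxyBBB   [B → y]
kkkkxyBBB ⇒ kkkkxyyBB   [B → y]
kkkkxyyBB ⇒ kkkkxyyyB   [B → y]
kkkkxyyyB ⇒ kkkkxyyyy   [B → y]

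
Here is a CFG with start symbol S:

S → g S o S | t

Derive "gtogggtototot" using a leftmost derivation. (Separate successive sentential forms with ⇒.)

S ⇒ gSoS ⇒ gtoS ⇒ gtogSoS ⇒ gtoggSoSoS ⇒ gtogggSoSoSoS ⇒ gtogggtoSoSoS ⇒ gtogggtotoSoS ⇒ gtogggtototoS ⇒ gtogggtototot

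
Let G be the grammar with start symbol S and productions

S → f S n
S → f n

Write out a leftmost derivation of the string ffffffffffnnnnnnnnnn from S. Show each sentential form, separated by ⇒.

S ⇒ fSn ⇒ ffSnn ⇒ fffSnnn ⇒ ffffSnnnn ⇒ fffffSnnnnn ⇒ ffffffSnnnnnn ⇒ fffffffSnnnnnnn ⇒ ffffffffSnnnnnnnn ⇒ fffffffffSnnnnnnnnn ⇒ ffffffffffnnnnnnnnnn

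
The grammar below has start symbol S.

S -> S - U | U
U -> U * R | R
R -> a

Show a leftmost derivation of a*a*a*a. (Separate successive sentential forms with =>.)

S => U   [S -> U]
U => U*R   [U -> U * R]
U*R => U*R*R   [U -> U * R]
U*R*R => U*R*R*R   [U -> U * R]
U*R*R*R => R*R*R*R   [U -> R]
R*R*R*R => a*R*R*R   [R -> a]
a*R*R*R => a*a*R*R   [R -> a]
a*a*R*R => a*a*a*R   [R -> a]
a*a*a*R => a*a*a*a   [R -> a]

S=>U=>U*R=>U*R*R=>U*R*R*R=>R*R*R*R=>a*R*R*R=>a*a*R*R=>a*a*a*R=>a*a*a*a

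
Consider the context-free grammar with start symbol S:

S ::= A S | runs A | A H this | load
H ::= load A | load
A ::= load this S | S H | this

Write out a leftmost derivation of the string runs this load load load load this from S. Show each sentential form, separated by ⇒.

S ⇒ A H this ⇒ S H H this ⇒ runs A H H this ⇒ runs S H H H this ⇒ runs A S H H H this ⇒ runs this S H H H this ⇒ runs this load H H H this ⇒ runs this load load H H this ⇒ runs this load load load H this ⇒ runs this load load load load this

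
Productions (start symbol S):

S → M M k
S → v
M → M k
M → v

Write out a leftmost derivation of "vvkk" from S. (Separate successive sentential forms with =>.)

S => MMk   [S → M M k]
MMk => vMk   [M → v]
vMk => vMkk   [M → M k]
vMkk => vvkk   [M → v]

S=>MMk=>vMk=>vMkk=>vvkk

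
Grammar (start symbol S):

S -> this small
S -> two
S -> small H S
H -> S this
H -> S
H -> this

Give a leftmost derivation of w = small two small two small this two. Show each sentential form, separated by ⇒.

S ⇒ small H S ⇒ small S S ⇒ small two S ⇒ small two small H S ⇒ small two small S S ⇒ small two small two S ⇒ small two small two small H S ⇒ small two small two small this S ⇒ small two small two small this two

S ⇒ small H S   [S -> small H S]
small H S ⇒ small S S   [H -> S]
small S S ⇒ small two S   [S -> two]
small two S ⇒ small two small H S   [S -> small H S]
small two small H S ⇒ small two small S S   [H -> S]
small two small S S ⇒ small two small two S   [S -> two]
small two small two S ⇒ small two small two small H S   [S -> small H S]
small two small two small H S ⇒ small two small two small this S   [H -> this]
small two small two small this S ⇒ small two small two small this two   [S -> two]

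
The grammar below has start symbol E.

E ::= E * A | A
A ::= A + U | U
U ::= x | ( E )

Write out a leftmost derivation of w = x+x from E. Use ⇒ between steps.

E⇒A⇒A+U⇒U+U⇒x+U⇒x+x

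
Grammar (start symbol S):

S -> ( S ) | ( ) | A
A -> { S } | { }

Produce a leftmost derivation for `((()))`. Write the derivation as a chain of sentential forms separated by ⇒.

S ⇒ (S) ⇒ ((S)) ⇒ ((()))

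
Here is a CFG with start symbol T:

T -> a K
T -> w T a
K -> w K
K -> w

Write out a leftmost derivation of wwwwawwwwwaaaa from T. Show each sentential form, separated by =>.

T=>wTa=>wwTaa=>wwwTaaa=>wwwwTaaaa=>wwwwaKaaaa=>wwwwawKaaaa=>wwwwawwKaaaa=>wwwwawwwKaaaa=>wwwwawwwwKaaaa=>wwwwawwwwwaaaa

T => wTa   [T -> w T a]
wTa => wwTaa   [T -> w T a]
wwTaa => wwwTaaa   [T -> w T a]
wwwTaaa => wwwwTaaaa   [T -> w T a]
wwwwTaaaa => wwwwaKaaaa   [T -> a K]
wwwwaKaaaa => wwwwawKaaaa   [K -> w K]
wwwwawKaaaa => wwwwawwKaaaa   [K -> w K]
wwwwawwKaaaa => wwwwawwwKaaaa   [K -> w K]
wwwwawwwKaaaa => wwwwawwwwKaaaa   [K -> w K]
wwwwawwwwKaaaa => wwwwawwwwwaaaa   [K -> w]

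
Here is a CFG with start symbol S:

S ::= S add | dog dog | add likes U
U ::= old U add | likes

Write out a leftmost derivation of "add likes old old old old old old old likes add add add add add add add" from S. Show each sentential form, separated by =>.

S => add likes U => add likes old U add => add likes old old U add add => add likes old old old U add add add => add likes old old old old U add add add add => add likes old old old old old U add add add add add => add likes old old old old old old U add add add add add add => add likes old old old old old old old U add add add add add add add => add likes old old old old old old old likes add add add add add add add

S => add likes U   [S ::= add likes U]
add likes U => add likes old U add   [U ::= old U add]
add likes old U add => add likes old old U add add   [U ::= old U add]
add likes old old U add add => add likes old old old U add add add   [U ::= old U add]
add likes old old old U add add add => add likes old old old old U add add add add   [U ::= old U add]
add likes old old old old U add add add add => add likes old old old old old U add add add add add   [U ::= old U add]
add likes old old old old old U add add add add add => add likes old old old old old old U add add add add add add   [U ::= old U add]
add likes old old old old old old U add add add add add add => add likes old old old old old old old U add add add add add add add   [U ::= old U add]
add likes old old old old old old old U add add add add add add add => add likes old old old old old old old likes add add add add add add add   [U ::= likes]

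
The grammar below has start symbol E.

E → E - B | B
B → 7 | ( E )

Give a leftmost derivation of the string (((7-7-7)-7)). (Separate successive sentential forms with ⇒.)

E ⇒ B ⇒ (E) ⇒ (B) ⇒ ((E)) ⇒ ((E-B)) ⇒ ((B-B)) ⇒ (((E)-B)) ⇒ (((E-B)-B)) ⇒ (((E-B-B)-B)) ⇒ (((B-B-B)-B)) ⇒ (((7-B-B)-B)) ⇒ (((7-7-B)-B)) ⇒ (((7-7-7)-B)) ⇒ (((7-7-7)-7))

E ⇒ B   [E → B]
B ⇒ (E)   [B → ( E )]
(E) ⇒ (B)   [E → B]
(B) ⇒ ((E))   [B → ( E )]
((E)) ⇒ ((E-B))   [E → E - B]
((E-B)) ⇒ ((B-B))   [E → B]
((B-B)) ⇒ (((E)-B))   [B → ( E )]
(((E)-B)) ⇒ (((E-B)-B))   [E → E - B]
(((E-B)-B)) ⇒ (((E-B-B)-B))   [E → E - B]
(((E-B-B)-B)) ⇒ (((B-B-B)-B))   [E → B]
(((B-B-B)-B)) ⇒ (((7-B-B)-B))   [B → 7]
(((7-B-B)-B)) ⇒ (((7-7-B)-B))   [B → 7]
(((7-7-B)-B)) ⇒ (((7-7-7)-B))   [B → 7]
(((7-7-7)-B)) ⇒ (((7-7-7)-7))   [B → 7]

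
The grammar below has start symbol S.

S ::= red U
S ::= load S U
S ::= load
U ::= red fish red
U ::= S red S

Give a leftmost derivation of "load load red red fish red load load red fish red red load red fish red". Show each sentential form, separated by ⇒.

S ⇒ load S U ⇒ load load S U U ⇒ load load red U U U ⇒ load load red red fish red U U ⇒ load load red red fish red S red S U ⇒ load load red red fish red load S U red S U ⇒ load load red red fish red load load U red S U ⇒ load load red red fish red load load red fish red red S U ⇒ load load red red fish red load load red fish red red load U ⇒ load load red red fish red load load red fish red red load red fish red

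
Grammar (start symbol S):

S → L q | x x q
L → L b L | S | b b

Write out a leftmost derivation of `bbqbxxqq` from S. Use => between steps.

S => Lq => LbLq => SbLq => LqbLq => bbqbLq => bbqbSq => bbqbxxqq

S => Lq   [S → L q]
Lq => LbLq   [L → L b L]
LbLq => SbLq   [L → S]
SbLq => LqbLq   [S → L q]
LqbLq => bbqbLq   [L → b b]
bbqbLq => bbqbSq   [L → S]
bbqbSq => bbqbxxqq   [S → x x q]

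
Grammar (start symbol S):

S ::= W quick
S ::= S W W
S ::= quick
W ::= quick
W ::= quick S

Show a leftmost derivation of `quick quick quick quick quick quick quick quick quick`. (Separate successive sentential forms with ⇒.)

S ⇒ S W W ⇒ W quick W W ⇒ quick S quick W W ⇒ quick S W W quick W W ⇒ quick S W W W W quick W W ⇒ quick quick W W W W quick W W ⇒ quick quick quick W W W quick W W ⇒ quick quick quick quick W W quick W W ⇒ quick quick quick quick quick W quick W W ⇒ quick quick quick quick quick quick quick W W ⇒ quick quick quick quick quick quick quick quick W ⇒ quick quick quick quick quick quick quick quick quick

S ⇒ S W W   [S ::= S W W]
S W W ⇒ W quick W W   [S ::= W quick]
W quick W W ⇒ quick S quick W W   [W ::= quick S]
quick S quick W W ⇒ quick S W W quick W W   [S ::= S W W]
quick S W W quick W W ⇒ quick S W W W W quick W W   [S ::= S W W]
quick S W W W W quick W W ⇒ quick quick W W W W quick W W   [S ::= quick]
quick quick W W W W quick W W ⇒ quick quick quick W W W quick W W   [W ::= quick]
quick quick quick W W W quick W W ⇒ quick quick quick quick W W quick W W   [W ::= quick]
quick quick quick quick W W quick W W ⇒ quick quick quick quick quick W quick W W   [W ::= quick]
quick quick quick quick quick W quick W W ⇒ quick quick quick quick quick quick quick W W   [W ::= quick]
quick quick quick quick quick quick quick W W ⇒ quick quick quick quick quick quick quick quick W   [W ::= quick]
quick quick quick quick quick quick quick quick W ⇒ quick quick quick quick quick quick quick quick quick   [W ::= quick]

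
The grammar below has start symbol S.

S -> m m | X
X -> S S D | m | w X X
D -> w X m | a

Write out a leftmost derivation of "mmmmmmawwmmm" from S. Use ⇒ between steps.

S ⇒ X   [S -> X]
X ⇒ SSD   [X -> S S D]
SSD ⇒ mmSD   [S -> m m]
mmSD ⇒ mmXD   [S -> X]
mmXD ⇒ mmSSDD   [X -> S S D]
mmSSDD ⇒ mmmmSDD   [S -> m m]
mmmmSDD ⇒ mmmmmmDD   [S -> m m]
mmmmmmDD ⇒ mmmmmmaD   [D -> a]
mmmmmmaD ⇒ mmmmmmawXm   [D -> w X m]
mmmmmmawXm ⇒ mmmmmmawwXXm   [X -> w X X]
mmmmmmawwXXm ⇒ mmmmmmawwmXm   [X -> m]
mmmmmmawwmXm ⇒ mmmmmmawwmmm   [X -> m]

S⇒X⇒SSD⇒mmSD⇒mmXD⇒mmSSDD⇒mmmmSDD⇒mmmmmmDD⇒mmmmmmaD⇒mmmmmmawXm⇒mmmmmmawwXXm⇒mmmmmmawwmXm⇒mmmmmmawwmmm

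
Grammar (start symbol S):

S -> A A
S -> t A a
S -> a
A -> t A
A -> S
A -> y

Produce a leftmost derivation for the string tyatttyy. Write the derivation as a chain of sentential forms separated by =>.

S => AA => SA => tAaA => tyaA => tyaS => tyaAA => tyatAA => tyattAA => tyatttAA => tyatttyA => tyatttyy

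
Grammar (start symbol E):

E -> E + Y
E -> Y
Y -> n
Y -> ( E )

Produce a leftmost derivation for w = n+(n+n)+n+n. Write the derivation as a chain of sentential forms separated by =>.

E => E+Y   [E -> E + Y]
E+Y => E+Y+Y   [E -> E + Y]
E+Y+Y => E+Y+Y+Y   [E -> E + Y]
E+Y+Y+Y => Y+Y+Y+Y   [E -> Y]
Y+Y+Y+Y => n+Y+Y+Y   [Y -> n]
n+Y+Y+Y => n+(E)+Y+Y   [Y -> ( E )]
n+(E)+Y+Y => n+(E+Y)+Y+Y   [E -> E + Y]
n+(E+Y)+Y+Y => n+(Y+Y)+Y+Y   [E -> Y]
n+(Y+Y)+Y+Y => n+(n+Y)+Y+Y   [Y -> n]
n+(n+Y)+Y+Y => n+(n+n)+Y+Y   [Y -> n]
n+(n+n)+Y+Y => n+(n+n)+n+Y   [Y -> n]
n+(n+n)+n+Y => n+(n+n)+n+n   [Y -> n]

E => E+Y => E+Y+Y => E+Y+Y+Y => Y+Y+Y+Y => n+Y+Y+Y => n+(E)+Y+Y => n+(E+Y)+Y+Y => n+(Y+Y)+Y+Y => n+(n+Y)+Y+Y => n+(n+n)+Y+Y => n+(n+n)+n+Y => n+(n+n)+n+n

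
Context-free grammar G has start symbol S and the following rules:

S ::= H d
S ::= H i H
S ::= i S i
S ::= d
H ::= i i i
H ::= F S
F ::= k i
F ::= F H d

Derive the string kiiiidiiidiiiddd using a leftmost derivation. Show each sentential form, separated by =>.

S=>Hd=>FSd=>FHdSd=>FHdHdSd=>FHdHdHdSd=>kiHdHdHdSd=>kiiiidHdHdSd=>kiiiidiiidHdSd=>kiiiidiiidiiidSd=>kiiiidiiidiiiddd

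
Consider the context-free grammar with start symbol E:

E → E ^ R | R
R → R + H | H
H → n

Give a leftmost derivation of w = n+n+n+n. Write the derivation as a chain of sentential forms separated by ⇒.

E ⇒ R ⇒ R+H ⇒ R+H+H ⇒ R+H+H+H ⇒ H+H+H+H ⇒ n+H+H+H ⇒ n+n+H+H ⇒ n+n+n+H ⇒ n+n+n+n

E ⇒ R   [E → R]
R ⇒ R+H   [R → R + H]
R+H ⇒ R+H+H   [R → R + H]
R+H+H ⇒ R+H+H+H   [R → R + H]
R+H+H+H ⇒ H+H+H+H   [R → H]
H+H+H+H ⇒ n+H+H+H   [H → n]
n+H+H+H ⇒ n+n+H+H   [H → n]
n+n+H+H ⇒ n+n+n+H   [H → n]
n+n+n+H ⇒ n+n+n+n   [H → n]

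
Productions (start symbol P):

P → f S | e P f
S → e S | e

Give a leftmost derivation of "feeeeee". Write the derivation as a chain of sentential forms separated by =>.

P => fS => feS => feeS => feeeS => feeeeS => feeeeeS => feeeeee

P => fS   [P → f S]
fS => feS   [S → e S]
feS => feeS   [S → e S]
feeS => feeeS   [S → e S]
feeeS => feeeeS   [S → e S]
feeeeS => feeeeeS   [S → e S]
feeeeeS => feeeeee   [S → e]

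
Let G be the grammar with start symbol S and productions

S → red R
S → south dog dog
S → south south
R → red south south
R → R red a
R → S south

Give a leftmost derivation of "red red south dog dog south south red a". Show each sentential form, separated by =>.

S => red R   [S → red R]
red R => red R red a   [R → R red a]
red R red a => red S south red a   [R → S south]
red S south red a => red red R south red a   [S → red R]
red red R south red a => red red S south south red a   [R → S south]
red red S south south red a => red red south dog dog south south red a   [S → south dog dog]

S => red R => red R red a => red S south red a => red red R south red a => red red S south south red a => red red south dog dog south south red a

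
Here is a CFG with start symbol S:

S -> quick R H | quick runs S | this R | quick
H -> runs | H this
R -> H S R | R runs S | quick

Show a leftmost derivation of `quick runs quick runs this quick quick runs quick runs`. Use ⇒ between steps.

S ⇒ quick R H ⇒ quick H S R H ⇒ quick runs S R H ⇒ quick runs quick R H R H ⇒ quick runs quick H S R H R H ⇒ quick runs quick H this S R H R H ⇒ quick runs quick runs this S R H R H ⇒ quick runs quick runs this quick R H R H ⇒ quick runs quick runs this quick quick H R H ⇒ quick runs quick runs this quick quick runs R H ⇒ quick runs quick runs this quick quick runs quick H ⇒ quick runs quick runs this quick quick runs quick runs

S ⇒ quick R H   [S -> quick R H]
quick R H ⇒ quick H S R H   [R -> H S R]
quick H S R H ⇒ quick runs S R H   [H -> runs]
quick runs S R H ⇒ quick runs quick R H R H   [S -> quick R H]
quick runs quick R H R H ⇒ quick runs quick H S R H R H   [R -> H S R]
quick runs quick H S R H R H ⇒ quick runs quick H this S R H R H   [H -> H this]
quick runs quick H this S R H R H ⇒ quick runs quick runs this S R H R H   [H -> runs]
quick runs quick runs this S R H R H ⇒ quick runs quick runs this quick R H R H   [S -> quick]
quick runs quick runs this quick R H R H ⇒ quick runs quick runs this quick quick H R H   [R -> quick]
quick runs quick runs this quick quick H R H ⇒ quick runs quick runs this quick quick runs R H   [H -> runs]
quick runs quick runs this quick quick runs R H ⇒ quick runs quick runs this quick quick runs quick H   [R -> quick]
quick runs quick runs this quick quick runs quick H ⇒ quick runs quick runs this quick quick runs quick runs   [H -> runs]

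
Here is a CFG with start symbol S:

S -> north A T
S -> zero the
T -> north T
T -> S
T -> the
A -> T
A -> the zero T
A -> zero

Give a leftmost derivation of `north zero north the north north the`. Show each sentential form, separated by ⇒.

S ⇒ north A T ⇒ north zero T ⇒ north zero S ⇒ north zero north A T ⇒ north zero north T T ⇒ north zero north the T ⇒ north zero north the north T ⇒ north zero north the north north T ⇒ north zero north the north north the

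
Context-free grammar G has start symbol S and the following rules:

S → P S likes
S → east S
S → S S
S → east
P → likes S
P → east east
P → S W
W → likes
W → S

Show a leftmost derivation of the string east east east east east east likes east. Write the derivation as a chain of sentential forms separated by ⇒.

S ⇒ S S   [S → S S]
S S ⇒ east S S   [S → east S]
east S S ⇒ east east S S   [S → east S]
east east S S ⇒ east east P S likes S   [S → P S likes]
east east P S likes S ⇒ east east east east S likes S   [P → east east]
east east east east S likes S ⇒ east east east east east S likes S   [S → east S]
east east east east east S likes S ⇒ east east east east east east likes S   [S → east]
east east east east east east likes S ⇒ east east east east east east likes east   [S → east]

S ⇒ S S ⇒ east S S ⇒ east east S S ⇒ east east P S likes S ⇒ east east east east S likes S ⇒ east east east east east S likes S ⇒ east east east east east east likes S ⇒ east east east east east east likes east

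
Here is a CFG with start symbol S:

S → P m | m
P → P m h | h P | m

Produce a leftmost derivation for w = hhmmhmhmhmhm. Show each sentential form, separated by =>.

S => Pm => hPm => hPmhm => hPmhmhm => hPmhmhmhm => hhPmhmhmhm => hhPmhmhmhmhm => hhmmhmhmhmhm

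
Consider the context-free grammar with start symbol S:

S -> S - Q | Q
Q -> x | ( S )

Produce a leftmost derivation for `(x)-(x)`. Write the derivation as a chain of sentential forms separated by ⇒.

S ⇒ S-Q   [S -> S - Q]
S-Q ⇒ Q-Q   [S -> Q]
Q-Q ⇒ (S)-Q   [Q -> ( S )]
(S)-Q ⇒ (Q)-Q   [S -> Q]
(Q)-Q ⇒ (x)-Q   [Q -> x]
(x)-Q ⇒ (x)-(S)   [Q -> ( S )]
(x)-(S) ⇒ (x)-(Q)   [S -> Q]
(x)-(Q) ⇒ (x)-(x)   [Q -> x]

S ⇒ S-Q ⇒ Q-Q ⇒ (S)-Q ⇒ (Q)-Q ⇒ (x)-Q ⇒ (x)-(S) ⇒ (x)-(Q) ⇒ (x)-(x)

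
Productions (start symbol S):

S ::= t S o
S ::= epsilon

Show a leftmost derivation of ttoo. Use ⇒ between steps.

S⇒tSo⇒ttSoo⇒ttoo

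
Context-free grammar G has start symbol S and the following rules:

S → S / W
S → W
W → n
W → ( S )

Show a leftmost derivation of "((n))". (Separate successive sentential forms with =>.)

S => W => (S) => (W) => ((S)) => ((W)) => ((n))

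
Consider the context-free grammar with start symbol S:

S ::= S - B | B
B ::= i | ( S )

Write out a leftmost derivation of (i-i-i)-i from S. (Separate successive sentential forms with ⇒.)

S ⇒ S-B ⇒ B-B ⇒ (S)-B ⇒ (S-B)-B ⇒ (S-B-B)-B ⇒ (B-B-B)-B ⇒ (i-B-B)-B ⇒ (i-i-B)-B ⇒ (i-i-i)-B ⇒ (i-i-i)-i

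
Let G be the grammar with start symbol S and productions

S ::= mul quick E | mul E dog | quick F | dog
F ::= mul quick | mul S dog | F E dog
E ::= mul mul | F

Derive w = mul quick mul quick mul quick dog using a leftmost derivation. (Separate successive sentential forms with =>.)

S => mul quick E => mul quick F => mul quick mul S dog => mul quick mul quick F dog => mul quick mul quick mul quick dog

S => mul quick E   [S ::= mul quick E]
mul quick E => mul quick F   [E ::= F]
mul quick F => mul quick mul S dog   [F ::= mul S dog]
mul quick mul S dog => mul quick mul quick F dog   [S ::= quick F]
mul quick mul quick F dog => mul quick mul quick mul quick dog   [F ::= mul quick]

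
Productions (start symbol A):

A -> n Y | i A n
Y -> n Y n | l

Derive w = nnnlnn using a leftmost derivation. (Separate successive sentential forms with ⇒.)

A ⇒ nY   [A -> n Y]
nY ⇒ nnYn   [Y -> n Y n]
nnYn ⇒ nnnYnn   [Y -> n Y n]
nnnYnn ⇒ nnnlnn   [Y -> l]

A ⇒ nY ⇒ nnYn ⇒ nnnYnn ⇒ nnnlnn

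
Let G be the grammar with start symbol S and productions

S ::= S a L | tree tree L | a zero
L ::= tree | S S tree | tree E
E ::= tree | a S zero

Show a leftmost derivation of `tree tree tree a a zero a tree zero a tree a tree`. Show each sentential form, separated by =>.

S => S a L   [S ::= S a L]
S a L => S a L a L   [S ::= S a L]
S a L a L => tree tree L a L a L   [S ::= tree tree L]
tree tree L a L a L => tree tree tree E a L a L   [L ::= tree E]
tree tree tree E a L a L => tree tree tree a S zero a L a L   [E ::= a S zero]
tree tree tree a S zero a L a L => tree tree tree a S a L zero a L a L   [S ::= S a L]
tree tree tree a S a L zero a L a L => tree tree tree a a zero a L zero a L a L   [S ::= a zero]
tree tree tree a a zero a L zero a L a L => tree tree tree a a zero a tree zero a L a L   [L ::= tree]
tree tree tree a a zero a tree zero a L a L => tree tree tree a a zero a tree zero a tree a L   [L ::= tree]
tree tree tree a a zero a tree zero a tree a L => tree tree tree a a zero a tree zero a tree a tree   [L ::= tree]

S => S a L => S a L a L => tree tree L a L a L => tree tree tree E a L a L => tree tree tree a S zero a L a L => tree tree tree a S a L zero a L a L => tree tree tree a a zero a L zero a L a L => tree tree tree a a zero a tree zero a L a L => tree tree tree a a zero a tree zero a tree a L => tree tree tree a a zero a tree zero a tree a tree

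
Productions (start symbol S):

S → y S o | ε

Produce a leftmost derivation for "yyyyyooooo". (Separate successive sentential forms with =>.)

S => ySo => yySoo => yyySooo => yyyySoooo => yyyyySooooo => yyyyyooooo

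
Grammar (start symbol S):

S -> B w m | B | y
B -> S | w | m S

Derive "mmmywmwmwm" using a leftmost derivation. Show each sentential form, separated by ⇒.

S ⇒ Bwm   [S -> B w m]
Bwm ⇒ mSwm   [B -> m S]
mSwm ⇒ mBwmwm   [S -> B w m]
mBwmwm ⇒ mSwmwm   [B -> S]
mSwmwm ⇒ mBwmwmwm   [S -> B w m]
mBwmwmwm ⇒ mmSwmwmwm   [B -> m S]
mmSwmwmwm ⇒ mmBwmwmwm   [S -> B]
mmBwmwmwm ⇒ mmmSwmwmwm   [B -> m S]
mmmSwmwmwm ⇒ mmmywmwmwm   [S -> y]

S⇒Bwm⇒mSwm⇒mBwmwm⇒mSwmwm⇒mBwmwmwm⇒mmSwmwmwm⇒mmBwmwmwm⇒mmmSwmwmwm⇒mmmywmwmwm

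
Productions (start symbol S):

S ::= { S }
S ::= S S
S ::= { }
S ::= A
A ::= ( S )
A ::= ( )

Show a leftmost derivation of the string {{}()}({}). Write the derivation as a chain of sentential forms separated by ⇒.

S ⇒ SS ⇒ {S}S ⇒ {SS}S ⇒ {{}S}S ⇒ {{}A}S ⇒ {{}()}S ⇒ {{}()}A ⇒ {{}()}(S) ⇒ {{}()}({})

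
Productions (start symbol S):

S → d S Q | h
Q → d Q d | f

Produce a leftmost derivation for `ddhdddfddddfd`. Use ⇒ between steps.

S ⇒ dSQ   [S → d S Q]
dSQ ⇒ ddSQQ   [S → d S Q]
ddSQQ ⇒ ddhQQ   [S → h]
ddhQQ ⇒ ddhdQdQ   [Q → d Q d]
ddhdQdQ ⇒ ddhddQddQ   [Q → d Q d]
ddhddQddQ ⇒ ddhdddQdddQ   [Q → d Q d]
ddhdddQdddQ ⇒ ddhdddfdddQ   [Q → f]
ddhdddfdddQ ⇒ ddhdddfddddQd   [Q → d Q d]
ddhdddfddddQd ⇒ ddhdddfddddfd   [Q → f]

S⇒dSQ⇒ddSQQ⇒ddhQQ⇒ddhdQdQ⇒ddhddQddQ⇒ddhdddQdddQ⇒ddhdddfdddQ⇒ddhdddfddddQd⇒ddhdddfddddfd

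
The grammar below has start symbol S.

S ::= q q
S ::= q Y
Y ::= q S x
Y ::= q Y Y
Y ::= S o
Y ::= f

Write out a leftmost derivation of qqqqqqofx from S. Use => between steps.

S => qY => qqSx => qqqYx => qqqqYYx => qqqqSoYx => qqqqqqoYx => qqqqqqofx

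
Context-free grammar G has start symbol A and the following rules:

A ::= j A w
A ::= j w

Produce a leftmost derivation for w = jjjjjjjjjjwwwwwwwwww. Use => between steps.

A=>jAw=>jjAww=>jjjAwww=>jjjjAwwww=>jjjjjAwwwww=>jjjjjjAwwwwww=>jjjjjjjAwwwwwww=>jjjjjjjjAwwwwwwww=>jjjjjjjjjAwwwwwwwww=>jjjjjjjjjjwwwwwwwwww

A => jAw   [A ::= j A w]
jAw => jjAww   [A ::= j A w]
jjAww => jjjAwww   [A ::= j A w]
jjjAwww => jjjjAwwww   [A ::= j A w]
jjjjAwwww => jjjjjAwwwww   [A ::= j A w]
jjjjjAwwwww => jjjjjjAwwwwww   [A ::= j A w]
jjjjjjAwwwwww => jjjjjjjAwwwwwww   [A ::= j A w]
jjjjjjjAwwwwwww => jjjjjjjjAwwwwwwww   [A ::= j A w]
jjjjjjjjAwwwwwwww => jjjjjjjjjAwwwwwwwww   [A ::= j A w]
jjjjjjjjjAwwwwwwwww => jjjjjjjjjjwwwwwwwwww   [A ::= j w]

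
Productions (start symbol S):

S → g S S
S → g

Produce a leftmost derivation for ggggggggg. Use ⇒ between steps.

S ⇒ gSS   [S → g S S]
gSS ⇒ ggSSS   [S → g S S]
ggSSS ⇒ gggSS   [S → g]
gggSS ⇒ ggggSSS   [S → g S S]
ggggSSS ⇒ gggggSSSS   [S → g S S]
gggggSSSS ⇒ ggggggSSS   [S → g]
ggggggSSS ⇒ gggggggSS   [S → g]
gggggggSS ⇒ ggggggggS   [S → g]
ggggggggS ⇒ ggggggggg   [S → g]

S ⇒ gSS ⇒ ggSSS ⇒ gggSS ⇒ ggggSSS ⇒ gggggSSSS ⇒ ggggggSSS ⇒ gggggggSS ⇒ ggggggggS ⇒ ggggggggg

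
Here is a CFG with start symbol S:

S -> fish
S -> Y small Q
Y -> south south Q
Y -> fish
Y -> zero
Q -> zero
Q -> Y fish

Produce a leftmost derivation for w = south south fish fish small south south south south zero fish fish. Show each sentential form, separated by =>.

S => Y small Q => south south Q small Q => south south Y fish small Q => south south fish fish small Q => south south fish fish small Y fish => south south fish fish small south south Q fish => south south fish fish small south south Y fish fish => south south fish fish small south south south south Q fish fish => south south fish fish small south south south south zero fish fish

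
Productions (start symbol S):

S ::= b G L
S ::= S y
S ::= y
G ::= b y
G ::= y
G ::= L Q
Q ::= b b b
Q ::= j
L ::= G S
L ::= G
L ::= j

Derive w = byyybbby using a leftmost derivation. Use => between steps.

S=>bGL=>bLQL=>bGSQL=>bySQL=>bySyQL=>byyyQL=>byyybbbL=>byyybbbG=>byyybbby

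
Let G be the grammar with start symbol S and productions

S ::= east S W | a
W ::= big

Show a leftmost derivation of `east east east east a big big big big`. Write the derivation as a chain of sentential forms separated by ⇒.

S ⇒ east S W ⇒ east east S W W ⇒ east east east S W W W ⇒ east east east east S W W W W ⇒ east east east east a W W W W ⇒ east east east east a big W W W ⇒ east east east east a big big W W ⇒ east east east east a big big big W ⇒ east east east east a big big big big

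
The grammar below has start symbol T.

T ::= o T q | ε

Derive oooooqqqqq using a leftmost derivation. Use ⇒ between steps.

T ⇒ oTq ⇒ ooTqq ⇒ oooTqqq ⇒ ooooTqqqq ⇒ oooooTqqqqq ⇒ oooooqqqqq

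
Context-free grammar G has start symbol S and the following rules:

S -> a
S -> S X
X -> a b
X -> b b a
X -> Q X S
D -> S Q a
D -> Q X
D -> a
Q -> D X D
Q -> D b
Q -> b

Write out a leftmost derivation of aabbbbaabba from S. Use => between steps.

S => SX => SXX => SXXX => aXXX => aabXX => aabQXSX => aabbXSX => aabbbbaSX => aabbbbaaX => aabbbbaabba

S => SX   [S -> S X]
SX => SXX   [S -> S X]
SXX => SXXX   [S -> S X]
SXXX => aXXX   [S -> a]
aXXX => aabXX   [X -> a b]
aabXX => aabQXSX   [X -> Q X S]
aabQXSX => aabbXSX   [Q -> b]
aabbXSX => aabbbbaSX   [X -> b b a]
aabbbbaSX => aabbbbaaX   [S -> a]
aabbbbaaX => aabbbbaabba   [X -> b b a]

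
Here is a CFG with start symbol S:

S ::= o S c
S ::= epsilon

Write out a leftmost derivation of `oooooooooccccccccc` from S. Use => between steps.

S => oSc   [S ::= o S c]
oSc => ooScc   [S ::= o S c]
ooScc => oooSccc   [S ::= o S c]
oooSccc => ooooScccc   [S ::= o S c]
ooooScccc => oooooSccccc   [S ::= o S c]
oooooSccccc => ooooooScccccc   [S ::= o S c]
ooooooScccccc => oooooooSccccccc   [S ::= o S c]
oooooooSccccccc => ooooooooScccccccc   [S ::= o S c]
ooooooooScccccccc => oooooooooSccccccccc   [S ::= o S c]
oooooooooSccccccccc => oooooooooccccccccc   [S ::= epsilon]

S=>oSc=>ooScc=>oooSccc=>ooooScccc=>oooooSccccc=>ooooooScccccc=>oooooooSccccccc=>ooooooooScccccccc=>oooooooooSccccccccc=>oooooooooccccccccc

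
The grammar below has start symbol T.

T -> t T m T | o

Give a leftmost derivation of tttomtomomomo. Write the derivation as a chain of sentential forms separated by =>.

T => tTmT   [T -> t T m T]
tTmT => ttTmTmT   [T -> t T m T]
ttTmTmT => tttTmTmTmT   [T -> t T m T]
tttTmTmTmT => tttomTmTmT   [T -> o]
tttomTmTmT => tttomtTmTmTmT   [T -> t T m T]
tttomtTmTmTmT => tttomtomTmTmT   [T -> o]
tttomtomTmTmT => tttomtomomTmT   [T -> o]
tttomtomomTmT => tttomtomomomT   [T -> o]
tttomtomomomT => tttomtomomomo   [T -> o]

T => tTmT => ttTmTmT => tttTmTmTmT => tttomTmTmT => tttomtTmTmTmT => tttomtomTmTmT => tttomtomomTmT => tttomtomomomT => tttomtomomomo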